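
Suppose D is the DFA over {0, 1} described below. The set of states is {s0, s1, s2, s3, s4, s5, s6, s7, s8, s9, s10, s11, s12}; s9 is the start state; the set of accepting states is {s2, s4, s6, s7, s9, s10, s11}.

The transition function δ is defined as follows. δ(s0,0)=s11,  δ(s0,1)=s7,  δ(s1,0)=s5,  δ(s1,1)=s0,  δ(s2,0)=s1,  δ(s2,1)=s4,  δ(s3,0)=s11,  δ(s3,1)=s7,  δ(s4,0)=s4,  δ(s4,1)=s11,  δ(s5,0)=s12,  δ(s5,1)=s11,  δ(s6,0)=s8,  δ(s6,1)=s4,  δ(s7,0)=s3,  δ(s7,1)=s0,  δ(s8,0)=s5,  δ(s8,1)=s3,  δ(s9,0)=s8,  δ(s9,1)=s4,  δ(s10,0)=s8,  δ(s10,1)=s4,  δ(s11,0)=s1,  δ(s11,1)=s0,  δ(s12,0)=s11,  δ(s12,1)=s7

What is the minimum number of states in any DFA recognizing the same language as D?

States {s2,s6,s10} cannot be reached from the start state, so discard them.
P0 = {s4,s7,s9,s11} | {s0,s1,s3,s5,s8,s12}.
Refine {s4,s7,s9,s11} on symbol 0: members go to different blocks, giving {s7,s9,s11} and {s4}.
On input 1, block {s7,s9,s11} splits into {s7,s11} and {s9}.
Split {s0,s1,s3,s5,s8,s12} by δ(·,0) → {s0,s3,s12} and {s1,s5,s8}.
Split {s7,s11} by δ(·,0) → {s7} and {s11}.
Refine {s1,s5,s8} on symbol 0: members go to different blocks, giving {s1,s8} and {s5}.
The partition is now stable with 7 blocks: {s7} | {s0,s3,s12} | {s4} | {s9} | {s1,s8} | {s11} | {s5}.

7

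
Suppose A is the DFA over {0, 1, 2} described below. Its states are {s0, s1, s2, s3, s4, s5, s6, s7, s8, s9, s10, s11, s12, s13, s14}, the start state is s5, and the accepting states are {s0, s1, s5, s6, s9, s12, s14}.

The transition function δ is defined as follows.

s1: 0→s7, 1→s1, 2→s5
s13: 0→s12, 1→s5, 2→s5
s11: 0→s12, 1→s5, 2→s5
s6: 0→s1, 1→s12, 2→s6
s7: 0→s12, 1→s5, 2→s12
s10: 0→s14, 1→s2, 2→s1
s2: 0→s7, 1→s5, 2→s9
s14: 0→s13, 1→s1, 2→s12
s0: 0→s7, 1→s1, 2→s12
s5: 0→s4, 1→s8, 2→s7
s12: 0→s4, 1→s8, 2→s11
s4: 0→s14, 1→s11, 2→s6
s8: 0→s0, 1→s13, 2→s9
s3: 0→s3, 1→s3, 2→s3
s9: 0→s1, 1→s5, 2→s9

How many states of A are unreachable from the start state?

BFS from s5 reaches {s0, s1, s4, s5, s6, s7, s8, s9, s11, s12, s13, s14}; the 3 state(s) s2, s3, s10 are never visited.

3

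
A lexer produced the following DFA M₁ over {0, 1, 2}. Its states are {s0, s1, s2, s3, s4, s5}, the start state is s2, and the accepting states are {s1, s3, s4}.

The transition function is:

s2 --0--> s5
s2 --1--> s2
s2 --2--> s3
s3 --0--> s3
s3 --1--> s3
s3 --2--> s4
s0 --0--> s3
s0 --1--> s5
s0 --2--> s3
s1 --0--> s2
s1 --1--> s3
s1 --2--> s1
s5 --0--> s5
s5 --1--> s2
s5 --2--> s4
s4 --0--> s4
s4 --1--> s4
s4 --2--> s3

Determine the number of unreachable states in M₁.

BFS from s2 reaches {s2, s3, s4, s5}; the 2 state(s) s0, s1 are never visited.

2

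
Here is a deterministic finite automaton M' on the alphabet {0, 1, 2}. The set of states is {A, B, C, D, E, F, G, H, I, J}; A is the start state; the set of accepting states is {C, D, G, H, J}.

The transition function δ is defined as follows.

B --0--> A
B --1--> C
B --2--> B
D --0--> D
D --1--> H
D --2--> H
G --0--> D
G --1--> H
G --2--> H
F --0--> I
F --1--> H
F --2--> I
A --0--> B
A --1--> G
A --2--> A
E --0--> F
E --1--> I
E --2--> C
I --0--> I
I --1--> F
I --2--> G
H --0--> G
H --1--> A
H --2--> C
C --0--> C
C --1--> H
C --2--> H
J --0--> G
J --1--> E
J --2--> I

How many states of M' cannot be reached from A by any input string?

Starting at A and following transitions, the reachable set is {A, B, C, D, G, H}. That leaves E, F, I, J unreachable — 4 in total.

4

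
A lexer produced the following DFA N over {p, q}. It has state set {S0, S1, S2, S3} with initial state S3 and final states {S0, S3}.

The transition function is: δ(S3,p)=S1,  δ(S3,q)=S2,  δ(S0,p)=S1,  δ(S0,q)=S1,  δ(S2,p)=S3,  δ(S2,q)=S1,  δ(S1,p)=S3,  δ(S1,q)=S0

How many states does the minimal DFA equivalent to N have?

4

Every state is reachable, so we keep all 4.
Initial partition by acceptance: {S0,S3} | {S1,S2}.
On input q, block {S1,S2} splits into {S1} and {S2}.
Refine {S0,S3} on symbol q: members go to different blocks, giving {S0} and {S3}.
The partition is now stable with 4 blocks: {S0} | {S1} | {S2} | {S3}.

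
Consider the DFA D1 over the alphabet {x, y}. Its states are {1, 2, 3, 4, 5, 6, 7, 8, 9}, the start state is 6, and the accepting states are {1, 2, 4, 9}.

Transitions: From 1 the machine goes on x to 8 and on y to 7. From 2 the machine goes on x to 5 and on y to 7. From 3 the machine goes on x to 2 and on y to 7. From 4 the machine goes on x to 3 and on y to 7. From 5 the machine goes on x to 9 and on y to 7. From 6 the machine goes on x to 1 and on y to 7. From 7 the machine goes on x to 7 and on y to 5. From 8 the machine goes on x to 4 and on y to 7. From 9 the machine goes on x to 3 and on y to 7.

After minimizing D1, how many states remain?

3

Start with accepting vs non-accepting: {1,2,4,9} | {3,5,6,7,8}.
Split {3,5,6,7,8} by δ(·,x) → {3,5,6,8} and {7}.
The partition is now stable with 3 blocks: {1,2,4,9} | {3,5,6,8} | {7}.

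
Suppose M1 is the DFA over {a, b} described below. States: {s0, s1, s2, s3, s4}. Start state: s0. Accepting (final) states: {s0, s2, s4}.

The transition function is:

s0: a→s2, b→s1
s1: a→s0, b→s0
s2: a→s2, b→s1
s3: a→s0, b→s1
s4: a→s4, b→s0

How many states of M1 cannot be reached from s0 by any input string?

No path from s0 leads to s3, s4; the other 3 states are all reachable.

2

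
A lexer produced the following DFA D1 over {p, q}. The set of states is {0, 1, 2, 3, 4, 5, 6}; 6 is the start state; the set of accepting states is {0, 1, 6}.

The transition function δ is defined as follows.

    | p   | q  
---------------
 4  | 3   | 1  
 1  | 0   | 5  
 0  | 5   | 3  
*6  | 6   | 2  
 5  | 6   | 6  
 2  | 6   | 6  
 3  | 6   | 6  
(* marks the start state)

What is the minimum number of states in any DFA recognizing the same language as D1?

2

States {0,1,3,4,5} cannot be reached from the start state, so discard them.
Start with accepting vs non-accepting: {6} | {2}.
Stable partition: {6} | {2} — 2 equivalence classes.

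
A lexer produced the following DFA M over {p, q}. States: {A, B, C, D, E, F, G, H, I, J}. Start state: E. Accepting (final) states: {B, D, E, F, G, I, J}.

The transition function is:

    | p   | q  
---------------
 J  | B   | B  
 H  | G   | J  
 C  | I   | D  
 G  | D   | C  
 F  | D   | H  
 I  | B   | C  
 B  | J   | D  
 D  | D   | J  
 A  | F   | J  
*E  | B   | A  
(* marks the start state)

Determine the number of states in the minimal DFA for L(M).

3

Initial partition by acceptance: {B,D,E,F,G,I,J} | {A,C,H}.
On input q, block {B,D,E,F,G,I,J} splits into {E,F,G,I} and {B,D,J}.
Stable partition: {E,F,G,I} | {A,C,H} | {B,D,J} — 3 equivalence classes.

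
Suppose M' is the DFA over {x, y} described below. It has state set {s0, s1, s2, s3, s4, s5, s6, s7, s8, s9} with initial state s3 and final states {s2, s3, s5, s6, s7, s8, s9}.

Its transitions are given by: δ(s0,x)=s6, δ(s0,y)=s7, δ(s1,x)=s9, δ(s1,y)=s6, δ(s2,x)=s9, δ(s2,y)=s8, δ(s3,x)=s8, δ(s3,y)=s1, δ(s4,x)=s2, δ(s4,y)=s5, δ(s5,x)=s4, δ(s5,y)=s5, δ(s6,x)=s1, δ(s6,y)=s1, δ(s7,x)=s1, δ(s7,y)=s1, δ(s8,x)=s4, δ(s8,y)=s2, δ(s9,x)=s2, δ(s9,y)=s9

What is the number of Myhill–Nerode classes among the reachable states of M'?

Reachable states from the start: {s1,s2,s3,s4,s5,s6,s8,s9}. Unreachable: {s0,s7} — drop them.
P0 = {s2,s3,s5,s6,s8,s9} | {s1,s4}.
Refine {s2,s3,s5,s6,s8,s9} on symbol x: members go to different blocks, giving {s2,s3,s9} and {s5,s6,s8}.
On input x, block {s2,s3,s9} splits into {s2,s9} and {s3}.
Split {s2,s9} by δ(·,y) → {s2} and {s9}.
Refine {s1,s4} on symbol x: members go to different blocks, giving {s1} and {s4}.
Split {s5,s6,s8} by δ(·,x) → {s5,s8} and {s6}.
Refine {s5,s8} on symbol y: members go to different blocks, giving {s5} and {s8}.
The partition is now stable with 8 blocks: {s2} | {s1} | {s5} | {s3} | {s9} | {s4} | {s6} | {s8}.

8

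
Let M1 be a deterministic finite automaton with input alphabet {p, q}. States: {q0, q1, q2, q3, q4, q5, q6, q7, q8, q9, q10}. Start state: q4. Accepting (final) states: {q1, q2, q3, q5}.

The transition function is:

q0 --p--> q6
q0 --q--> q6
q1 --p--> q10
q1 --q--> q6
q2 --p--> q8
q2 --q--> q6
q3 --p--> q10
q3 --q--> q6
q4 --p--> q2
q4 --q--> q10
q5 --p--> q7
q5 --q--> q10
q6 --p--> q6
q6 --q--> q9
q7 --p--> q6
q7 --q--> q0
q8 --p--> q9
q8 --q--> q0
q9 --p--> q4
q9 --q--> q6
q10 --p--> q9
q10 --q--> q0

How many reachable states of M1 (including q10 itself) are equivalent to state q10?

2

First remove the unreachable states {q1,q3,q5,q7}; 7 states remain.
Initial partition by acceptance: {q2} | {q0,q4,q6,q8,q9,q10}.
On input p, block {q0,q4,q6,q8,q9,q10} splits into {q0,q6,q8,q9,q10} and {q4}.
On input p, block {q0,q6,q8,q9,q10} splits into {q0,q6,q8,q10} and {q9}.
Split {q0,q6,q8,q10} by δ(·,p) → {q0,q6} and {q8,q10}.
Split {q0,q6} by δ(·,q) → {q0} and {q6}.
The partition is now stable with 6 blocks: {q2} | {q0} | {q4} | {q9} | {q8,q10} | {q6}.
State q10 belongs to the block {q8,q10}, which has 2 states.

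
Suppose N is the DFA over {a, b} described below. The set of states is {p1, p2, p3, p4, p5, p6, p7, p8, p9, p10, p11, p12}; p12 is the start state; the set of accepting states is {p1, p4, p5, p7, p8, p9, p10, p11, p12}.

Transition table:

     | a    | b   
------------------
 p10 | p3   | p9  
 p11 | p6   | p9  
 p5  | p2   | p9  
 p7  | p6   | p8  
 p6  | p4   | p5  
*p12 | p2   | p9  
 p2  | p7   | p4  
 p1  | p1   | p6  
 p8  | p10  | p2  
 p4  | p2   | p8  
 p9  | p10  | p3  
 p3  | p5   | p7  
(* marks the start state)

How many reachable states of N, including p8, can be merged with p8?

2

States {p1,p11} cannot be reached from the start state, so discard them.
Initial partition by acceptance: {p4,p5,p7,p8,p9,p10,p12} | {p2,p3,p6}.
Split {p4,p5,p7,p8,p9,p10,p12} by δ(·,a) → {p4,p5,p7,p10,p12} and {p8,p9}.
No further refinement is possible. Final partition (3 blocks): {p4,p5,p7,p10,p12} | {p2,p3,p6} | {p8,p9}.
State p8 belongs to the block {p8,p9}, which has 2 states.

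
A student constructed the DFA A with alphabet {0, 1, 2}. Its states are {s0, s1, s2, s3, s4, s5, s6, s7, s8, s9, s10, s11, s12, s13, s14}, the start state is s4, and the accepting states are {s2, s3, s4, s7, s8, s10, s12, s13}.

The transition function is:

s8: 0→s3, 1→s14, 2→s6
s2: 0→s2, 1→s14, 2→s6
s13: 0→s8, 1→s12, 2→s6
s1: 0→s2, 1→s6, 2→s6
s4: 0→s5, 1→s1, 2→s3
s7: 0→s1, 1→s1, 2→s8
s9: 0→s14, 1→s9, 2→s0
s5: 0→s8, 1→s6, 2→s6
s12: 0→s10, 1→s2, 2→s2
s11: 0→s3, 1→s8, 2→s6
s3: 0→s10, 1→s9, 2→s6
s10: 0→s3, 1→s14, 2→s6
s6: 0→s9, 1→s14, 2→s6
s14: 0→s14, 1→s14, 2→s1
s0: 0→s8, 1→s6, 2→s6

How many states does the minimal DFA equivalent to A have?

5

Reachable states from the start: {s0,s1,s2,s3,s4,s5,s6,s8,s9,s10,s14}. Unreachable: {s7,s11,s12,s13} — drop them.
P0 = {s2,s3,s4,s8,s10} | {s0,s1,s5,s6,s9,s14}.
Split {s2,s3,s4,s8,s10} by δ(·,0) → {s2,s3,s8,s10} and {s4}.
On input 0, block {s0,s1,s5,s6,s9,s14} splits into {s0,s1,s5} and {s6,s9,s14}.
On input 2, block {s6,s9,s14} splits into {s9,s14} and {s6}.
No further refinement is possible. Final partition (5 blocks): {s2,s3,s8,s10} | {s0,s1,s5} | {s4} | {s9,s14} | {s6}.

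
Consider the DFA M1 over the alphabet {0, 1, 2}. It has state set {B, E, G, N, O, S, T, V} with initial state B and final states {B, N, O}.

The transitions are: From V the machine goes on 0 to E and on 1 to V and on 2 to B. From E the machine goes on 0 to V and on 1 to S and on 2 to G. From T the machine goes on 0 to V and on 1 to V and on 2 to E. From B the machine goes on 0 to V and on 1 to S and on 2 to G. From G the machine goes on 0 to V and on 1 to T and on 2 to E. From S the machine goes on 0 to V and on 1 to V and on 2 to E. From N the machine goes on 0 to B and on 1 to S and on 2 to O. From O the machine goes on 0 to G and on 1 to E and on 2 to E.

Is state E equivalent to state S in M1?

No

Reachable states from the start: {B,E,G,S,T,V}. Unreachable: {N,O} — drop them.
P0 = {B} | {E,G,S,T,V}.
Refine {E,G,S,T,V} on symbol 2: members go to different blocks, giving {E,G,S,T} and {V}.
On input 1, block {E,G,S,T} splits into {E,G} and {S,T}.
No further refinement is possible. Final partition (4 blocks): {B} | {E,G} | {V} | {S,T}.
E and S end up in different blocks, so they are distinguishable. For instance, the string '12' is accepted from only S.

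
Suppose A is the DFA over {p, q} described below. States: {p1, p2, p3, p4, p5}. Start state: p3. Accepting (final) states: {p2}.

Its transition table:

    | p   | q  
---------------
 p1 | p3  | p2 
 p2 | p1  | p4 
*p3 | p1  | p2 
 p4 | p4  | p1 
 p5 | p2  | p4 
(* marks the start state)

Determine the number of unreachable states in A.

Starting at p3 and following transitions, the reachable set is {p1, p2, p3, p4}. That leaves p5 unreachable — 1 in total.

1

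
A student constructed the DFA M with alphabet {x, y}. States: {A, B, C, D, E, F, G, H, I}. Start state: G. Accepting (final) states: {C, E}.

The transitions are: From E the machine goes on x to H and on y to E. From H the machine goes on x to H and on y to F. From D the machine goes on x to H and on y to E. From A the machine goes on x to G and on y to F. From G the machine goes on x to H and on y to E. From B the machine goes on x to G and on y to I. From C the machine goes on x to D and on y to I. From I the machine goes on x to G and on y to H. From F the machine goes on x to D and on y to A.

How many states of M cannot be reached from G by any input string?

3

No path from G leads to B, C, I; the other 6 states are all reachable.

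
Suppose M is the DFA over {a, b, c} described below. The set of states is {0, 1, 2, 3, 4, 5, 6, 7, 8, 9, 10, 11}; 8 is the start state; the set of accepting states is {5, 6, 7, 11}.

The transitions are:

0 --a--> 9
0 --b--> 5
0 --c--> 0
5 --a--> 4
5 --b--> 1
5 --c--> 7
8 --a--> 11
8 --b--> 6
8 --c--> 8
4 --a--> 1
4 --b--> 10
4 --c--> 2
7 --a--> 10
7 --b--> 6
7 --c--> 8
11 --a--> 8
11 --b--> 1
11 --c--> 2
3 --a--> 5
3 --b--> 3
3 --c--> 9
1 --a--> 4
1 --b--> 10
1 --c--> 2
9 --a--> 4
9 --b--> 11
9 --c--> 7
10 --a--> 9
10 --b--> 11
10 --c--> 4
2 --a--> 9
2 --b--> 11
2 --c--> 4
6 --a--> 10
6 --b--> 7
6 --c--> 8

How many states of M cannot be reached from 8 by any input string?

3

Starting at 8 and following transitions, the reachable set is {1, 2, 4, 6, 7, 8, 9, 10, 11}. That leaves 0, 3, 5 unreachable — 3 in total.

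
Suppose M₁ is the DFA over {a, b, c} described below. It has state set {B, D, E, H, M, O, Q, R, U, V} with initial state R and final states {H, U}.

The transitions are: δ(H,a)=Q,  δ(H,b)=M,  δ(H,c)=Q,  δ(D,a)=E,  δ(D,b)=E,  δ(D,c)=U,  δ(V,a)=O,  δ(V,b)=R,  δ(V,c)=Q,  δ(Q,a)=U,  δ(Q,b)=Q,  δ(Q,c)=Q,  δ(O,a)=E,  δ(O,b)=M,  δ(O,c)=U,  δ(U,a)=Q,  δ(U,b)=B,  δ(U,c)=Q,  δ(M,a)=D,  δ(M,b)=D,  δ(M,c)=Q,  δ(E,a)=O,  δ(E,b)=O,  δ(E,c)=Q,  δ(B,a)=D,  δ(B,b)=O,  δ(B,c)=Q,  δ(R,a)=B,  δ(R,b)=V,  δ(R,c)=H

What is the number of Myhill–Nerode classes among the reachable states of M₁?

4

Every state is reachable, so we keep all 10.
Start with accepting vs non-accepting: {H,U} | {B,D,E,M,O,Q,R,V}.
Refine {B,D,E,M,O,Q,R,V} on symbol a: members go to different blocks, giving {B,D,E,M,O,R,V} and {Q}.
Refine {B,D,E,M,O,R,V} on symbol c: members go to different blocks, giving {B,E,M,V} and {D,O,R}.
Stable partition: {H,U} | {B,E,M,V} | {Q} | {D,O,R} — 4 equivalence classes.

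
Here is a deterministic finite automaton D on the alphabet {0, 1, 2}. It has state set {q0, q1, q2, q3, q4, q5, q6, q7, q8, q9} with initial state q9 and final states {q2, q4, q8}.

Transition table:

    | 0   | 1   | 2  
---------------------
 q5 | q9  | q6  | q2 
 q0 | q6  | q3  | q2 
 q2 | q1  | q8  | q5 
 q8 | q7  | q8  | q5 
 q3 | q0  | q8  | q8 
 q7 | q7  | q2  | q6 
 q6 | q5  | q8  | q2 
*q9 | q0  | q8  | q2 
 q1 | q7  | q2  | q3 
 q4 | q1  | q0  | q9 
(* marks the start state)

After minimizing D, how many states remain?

States {q4} cannot be reached from the start state, so discard them.
Initial partition by acceptance: {q2,q8} | {q0,q1,q3,q5,q6,q7,q9}.
Split {q0,q1,q3,q5,q6,q7,q9} by δ(·,1) → {q1,q3,q6,q7,q9} and {q0,q5}.
Refine {q1,q3,q6,q7,q9} on symbol 0: members go to different blocks, giving {q3,q6,q9} and {q1,q7}.
Stable partition: {q2,q8} | {q3,q6,q9} | {q0,q5} | {q1,q7} — 4 equivalence classes.

4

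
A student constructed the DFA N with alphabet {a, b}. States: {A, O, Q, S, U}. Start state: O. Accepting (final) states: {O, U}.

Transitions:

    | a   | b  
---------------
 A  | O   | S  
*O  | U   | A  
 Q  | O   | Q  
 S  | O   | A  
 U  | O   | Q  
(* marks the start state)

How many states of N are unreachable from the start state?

0

A breadth-first search from the start state visits every state.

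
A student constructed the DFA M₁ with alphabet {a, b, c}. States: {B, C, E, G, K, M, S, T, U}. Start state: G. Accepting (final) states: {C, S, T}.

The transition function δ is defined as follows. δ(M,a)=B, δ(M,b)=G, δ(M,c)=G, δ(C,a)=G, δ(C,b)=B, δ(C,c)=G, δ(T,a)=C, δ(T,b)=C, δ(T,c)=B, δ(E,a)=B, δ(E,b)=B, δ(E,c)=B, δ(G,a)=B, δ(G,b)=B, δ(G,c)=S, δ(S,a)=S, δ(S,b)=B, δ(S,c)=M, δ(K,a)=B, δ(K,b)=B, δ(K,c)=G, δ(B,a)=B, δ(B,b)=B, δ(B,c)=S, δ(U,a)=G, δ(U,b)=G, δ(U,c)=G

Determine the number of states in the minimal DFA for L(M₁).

States {C,E,K,T,U} cannot be reached from the start state, so discard them.
P0 = {S} | {B,G,M}.
On input c, block {B,G,M} splits into {B,G} and {M}.
The partition is now stable with 3 blocks: {S} | {B,G} | {M}.

3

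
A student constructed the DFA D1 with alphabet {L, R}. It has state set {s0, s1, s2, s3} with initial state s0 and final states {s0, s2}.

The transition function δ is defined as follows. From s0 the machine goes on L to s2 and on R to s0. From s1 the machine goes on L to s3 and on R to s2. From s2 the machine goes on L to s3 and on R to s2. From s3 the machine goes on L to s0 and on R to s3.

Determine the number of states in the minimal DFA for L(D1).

Reachable states from the start: {s0,s2,s3}. Unreachable: {s1} — drop them.
P0 = {s0,s2} | {s3}.
Refine {s0,s2} on symbol L: members go to different blocks, giving {s0} and {s2}.
The partition is now stable with 3 blocks: {s0} | {s3} | {s2}.

3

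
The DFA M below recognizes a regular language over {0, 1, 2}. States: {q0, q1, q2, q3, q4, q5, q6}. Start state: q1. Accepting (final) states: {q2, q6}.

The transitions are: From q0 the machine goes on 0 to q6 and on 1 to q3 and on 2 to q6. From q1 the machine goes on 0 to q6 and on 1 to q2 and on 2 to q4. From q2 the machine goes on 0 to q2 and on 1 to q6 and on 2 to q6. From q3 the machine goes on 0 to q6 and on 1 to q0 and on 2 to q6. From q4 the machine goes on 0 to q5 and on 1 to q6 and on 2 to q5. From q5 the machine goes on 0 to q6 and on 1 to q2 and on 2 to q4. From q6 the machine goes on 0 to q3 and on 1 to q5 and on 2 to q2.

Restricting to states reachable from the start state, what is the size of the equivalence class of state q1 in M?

2

Every state is reachable, so we keep all 7.
Initial partition by acceptance: {q2,q6} | {q0,q1,q3,q4,q5}.
Refine {q2,q6} on symbol 0: members go to different blocks, giving {q2} and {q6}.
On input 0, block {q0,q1,q3,q4,q5} splits into {q0,q1,q3,q5} and {q4}.
Split {q0,q1,q3,q5} by δ(·,1) → {q0,q3} and {q1,q5}.
No further refinement is possible. Final partition (5 blocks): {q2} | {q0,q3} | {q6} | {q4} | {q1,q5}.
The equivalence class containing q1 is {q1,q5}, of size 2.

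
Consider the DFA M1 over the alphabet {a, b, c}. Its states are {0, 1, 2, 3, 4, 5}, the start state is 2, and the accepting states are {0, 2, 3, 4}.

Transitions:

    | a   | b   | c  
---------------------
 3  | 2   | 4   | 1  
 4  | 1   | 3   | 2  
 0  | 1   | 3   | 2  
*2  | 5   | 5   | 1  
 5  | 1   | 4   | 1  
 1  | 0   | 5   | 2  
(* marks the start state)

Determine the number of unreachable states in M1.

0

Every one of the 6 states is reachable from 2.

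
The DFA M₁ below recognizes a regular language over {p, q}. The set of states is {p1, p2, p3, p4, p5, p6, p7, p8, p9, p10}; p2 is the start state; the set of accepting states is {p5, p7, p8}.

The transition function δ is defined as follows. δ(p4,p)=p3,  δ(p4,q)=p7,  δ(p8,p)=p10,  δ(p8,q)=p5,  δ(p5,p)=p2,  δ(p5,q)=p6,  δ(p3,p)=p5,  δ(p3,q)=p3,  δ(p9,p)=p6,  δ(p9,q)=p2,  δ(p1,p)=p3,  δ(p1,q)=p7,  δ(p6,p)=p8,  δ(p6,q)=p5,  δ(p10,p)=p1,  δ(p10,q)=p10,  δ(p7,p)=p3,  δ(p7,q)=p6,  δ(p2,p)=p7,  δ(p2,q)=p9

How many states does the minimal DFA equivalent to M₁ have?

States {p4} cannot be reached from the start state, so discard them.
Initial partition by acceptance: {p5,p7,p8} | {p1,p2,p3,p6,p9,p10}.
Refine {p5,p7,p8} on symbol q: members go to different blocks, giving {p5,p7} and {p8}.
On input p, block {p1,p2,p3,p6,p9,p10} splits into {p1,p9,p10} and {p2,p3} and {p6}.
Refine {p1,p9,p10} on symbol p: members go to different blocks, giving {p1} and {p9} and {p10}.
Split {p2,p3} by δ(·,q) → {p2} and {p3}.
On input p, block {p5,p7} splits into {p5} and {p7}.
Stable partition: {p5} | {p1} | {p8} | {p2} | {p6} | {p9} | {p10} | {p3} | {p7} — 9 equivalence classes.

9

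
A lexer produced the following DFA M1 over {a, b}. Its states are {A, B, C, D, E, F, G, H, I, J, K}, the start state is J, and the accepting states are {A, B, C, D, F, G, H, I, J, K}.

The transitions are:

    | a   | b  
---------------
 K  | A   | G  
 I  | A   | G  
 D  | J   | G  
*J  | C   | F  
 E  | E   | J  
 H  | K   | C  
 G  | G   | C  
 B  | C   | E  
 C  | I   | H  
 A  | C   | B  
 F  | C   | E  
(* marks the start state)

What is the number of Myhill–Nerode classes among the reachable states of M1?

States {D} cannot be reached from the start state, so discard them.
Start with accepting vs non-accepting: {A,B,C,F,G,H,I,J,K} | {E}.
Refine {A,B,C,F,G,H,I,J,K} on symbol b: members go to different blocks, giving {A,C,G,H,I,J,K} and {B,F}.
On input b, block {A,C,G,H,I,J,K} splits into {C,G,H,I,K} and {A,J}.
On input a, block {C,G,H,I,K} splits into {C,G,H} and {I,K}.
On input a, block {C,G,H} splits into {C,H} and {G}.
No further refinement is possible. Final partition (6 blocks): {C,H} | {E} | {B,F} | {A,J} | {I,K} | {G}.

6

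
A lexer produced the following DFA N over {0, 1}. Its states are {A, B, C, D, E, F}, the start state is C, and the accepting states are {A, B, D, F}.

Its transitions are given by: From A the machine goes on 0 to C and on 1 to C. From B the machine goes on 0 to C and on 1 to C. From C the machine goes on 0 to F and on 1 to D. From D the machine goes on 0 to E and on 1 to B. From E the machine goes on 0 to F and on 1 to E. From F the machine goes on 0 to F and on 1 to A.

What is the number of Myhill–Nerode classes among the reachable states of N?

Every state is reachable, so we keep all 6.
Initial partition by acceptance: {A,B,D,F} | {C,E}.
Split {A,B,D,F} by δ(·,0) → {A,B,D} and {F}.
On input 1, block {A,B,D} splits into {A,B} and {D}.
Refine {C,E} on symbol 1: members go to different blocks, giving {C} and {E}.
The partition is now stable with 5 blocks: {A,B} | {C} | {F} | {D} | {E}.

5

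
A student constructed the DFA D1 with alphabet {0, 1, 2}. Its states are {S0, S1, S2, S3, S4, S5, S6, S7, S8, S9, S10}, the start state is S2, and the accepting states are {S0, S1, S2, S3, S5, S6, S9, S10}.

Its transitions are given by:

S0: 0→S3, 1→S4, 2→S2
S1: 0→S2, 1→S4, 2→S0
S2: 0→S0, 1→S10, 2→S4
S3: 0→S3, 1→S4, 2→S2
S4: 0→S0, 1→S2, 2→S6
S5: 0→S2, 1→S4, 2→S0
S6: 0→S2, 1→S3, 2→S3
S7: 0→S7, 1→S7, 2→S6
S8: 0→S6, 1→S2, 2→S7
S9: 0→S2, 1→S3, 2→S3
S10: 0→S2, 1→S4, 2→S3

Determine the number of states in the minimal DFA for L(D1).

5

First remove the unreachable states {S1,S5,S7,S8,S9}; 6 states remain.
Start with accepting vs non-accepting: {S0,S2,S3,S6,S10} | {S4}.
On input 1, block {S0,S2,S3,S6,S10} splits into {S0,S3,S10} and {S2,S6}.
Split {S0,S3,S10} by δ(·,0) → {S0,S3} and {S10}.
Refine {S2,S6} on symbol 0: members go to different blocks, giving {S2} and {S6}.
Stable partition: {S0,S3} | {S4} | {S2} | {S10} | {S6} — 5 equivalence classes.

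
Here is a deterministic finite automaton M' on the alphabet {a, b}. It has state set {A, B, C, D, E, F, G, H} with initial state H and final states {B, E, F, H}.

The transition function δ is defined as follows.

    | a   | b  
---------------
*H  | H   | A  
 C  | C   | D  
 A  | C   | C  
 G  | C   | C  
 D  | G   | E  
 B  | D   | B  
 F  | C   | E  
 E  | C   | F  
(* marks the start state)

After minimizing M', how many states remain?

States {B} cannot be reached from the start state, so discard them.
P0 = {E,F,H} | {A,C,D,G}.
Split {E,F,H} by δ(·,a) → {E,F} and {H}.
Refine {A,C,D,G} on symbol b: members go to different blocks, giving {A,C,G} and {D}.
Split {A,C,G} by δ(·,b) → {A,G} and {C}.
Stable partition: {E,F} | {A,G} | {H} | {D} | {C} — 5 equivalence classes.

5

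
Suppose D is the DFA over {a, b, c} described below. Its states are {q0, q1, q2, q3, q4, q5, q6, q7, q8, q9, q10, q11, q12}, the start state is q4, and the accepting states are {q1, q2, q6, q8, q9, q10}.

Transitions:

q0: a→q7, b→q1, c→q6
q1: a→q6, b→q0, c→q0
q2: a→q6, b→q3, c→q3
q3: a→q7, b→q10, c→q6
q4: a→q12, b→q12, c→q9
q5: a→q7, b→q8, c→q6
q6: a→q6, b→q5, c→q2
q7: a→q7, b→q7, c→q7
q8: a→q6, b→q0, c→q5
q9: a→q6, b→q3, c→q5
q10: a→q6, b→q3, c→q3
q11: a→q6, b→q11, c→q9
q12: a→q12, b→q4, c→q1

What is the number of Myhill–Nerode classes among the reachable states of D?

First remove the unreachable states {q11}; 12 states remain.
Start with accepting vs non-accepting: {q1,q2,q6,q8,q9,q10} | {q0,q3,q4,q5,q7,q12}.
Refine {q1,q2,q6,q8,q9,q10} on symbol c: members go to different blocks, giving {q1,q2,q8,q9,q10} and {q6}.
Split {q0,q3,q4,q5,q7,q12} by δ(·,b) → {q0,q3,q5} and {q4,q7,q12}.
On input c, block {q4,q7,q12} splits into {q4,q12} and {q7}.
No further refinement is possible. Final partition (5 blocks): {q1,q2,q8,q9,q10} | {q0,q3,q5} | {q6} | {q4,q12} | {q7}.

5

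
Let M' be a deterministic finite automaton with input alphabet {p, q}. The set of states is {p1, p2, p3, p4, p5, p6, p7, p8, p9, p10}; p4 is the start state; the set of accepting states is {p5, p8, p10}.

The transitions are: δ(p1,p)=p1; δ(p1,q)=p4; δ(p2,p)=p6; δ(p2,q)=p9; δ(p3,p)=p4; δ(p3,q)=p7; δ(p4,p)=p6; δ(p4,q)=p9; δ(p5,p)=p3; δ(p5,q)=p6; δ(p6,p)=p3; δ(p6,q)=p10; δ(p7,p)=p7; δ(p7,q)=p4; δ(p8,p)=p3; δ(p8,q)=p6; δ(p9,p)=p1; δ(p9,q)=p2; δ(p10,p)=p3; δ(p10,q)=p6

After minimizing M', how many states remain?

5

First remove the unreachable states {p5,p8}; 8 states remain.
Start with accepting vs non-accepting: {p10} | {p1,p2,p3,p4,p6,p7,p9}.
Refine {p1,p2,p3,p4,p6,p7,p9} on symbol q: members go to different blocks, giving {p1,p2,p3,p4,p7,p9} and {p6}.
On input p, block {p1,p2,p3,p4,p7,p9} splits into {p1,p3,p7,p9} and {p2,p4}.
On input p, block {p1,p3,p7,p9} splits into {p1,p7,p9} and {p3}.
No further refinement is possible. Final partition (5 blocks): {p10} | {p1,p7,p9} | {p6} | {p2,p4} | {p3}.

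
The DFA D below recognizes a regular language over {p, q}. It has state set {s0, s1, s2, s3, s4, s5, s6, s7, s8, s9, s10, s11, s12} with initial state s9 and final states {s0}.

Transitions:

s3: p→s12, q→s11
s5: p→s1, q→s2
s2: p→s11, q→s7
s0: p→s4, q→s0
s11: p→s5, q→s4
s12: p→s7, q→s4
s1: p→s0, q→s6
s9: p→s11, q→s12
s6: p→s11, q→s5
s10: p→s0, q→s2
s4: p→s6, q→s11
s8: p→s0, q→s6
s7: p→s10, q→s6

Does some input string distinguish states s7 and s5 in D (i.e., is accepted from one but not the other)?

First remove the unreachable states {s3,s8}; 11 states remain.
Start with accepting vs non-accepting: {s0} | {s1,s2,s4,s5,s6,s7,s9,s10,s11,s12}.
Refine {s1,s2,s4,s5,s6,s7,s9,s10,s11,s12} on symbol p: members go to different blocks, giving {s2,s4,s5,s6,s7,s9,s11,s12} and {s1,s10}.
On input p, block {s2,s4,s5,s6,s7,s9,s11,s12} splits into {s2,s4,s6,s9,s11,s12} and {s5,s7}.
On input p, block {s2,s4,s6,s9,s11,s12} splits into {s2,s4,s6,s9} and {s11,s12}.
Refine {s2,s4,s6,s9} on symbol p: members go to different blocks, giving {s2,s6,s9} and {s4}.
On input q, block {s2,s6,s9} splits into {s2,s6} and {s9}.
No further refinement is possible. Final partition (7 blocks): {s0} | {s2,s6} | {s1,s10} | {s5,s7} | {s11,s12} | {s4} | {s9}.
s7 and s5 lie in the same block of the stable partition, so they are equivalent — no string distinguishes them.

No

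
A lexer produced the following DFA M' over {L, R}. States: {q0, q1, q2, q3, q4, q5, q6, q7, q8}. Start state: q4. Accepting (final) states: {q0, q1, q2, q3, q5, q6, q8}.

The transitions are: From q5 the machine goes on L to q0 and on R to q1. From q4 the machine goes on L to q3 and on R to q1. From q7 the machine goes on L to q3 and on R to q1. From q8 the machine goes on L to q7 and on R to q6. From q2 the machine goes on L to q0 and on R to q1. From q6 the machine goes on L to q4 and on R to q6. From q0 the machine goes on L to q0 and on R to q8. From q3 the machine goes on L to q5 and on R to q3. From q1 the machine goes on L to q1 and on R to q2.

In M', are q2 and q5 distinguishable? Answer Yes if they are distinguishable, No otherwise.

P0 = {q0,q1,q2,q3,q5,q6,q8} | {q4,q7}.
On input L, block {q0,q1,q2,q3,q5,q6,q8} splits into {q0,q1,q2,q3,q5} and {q6,q8}.
On input R, block {q0,q1,q2,q3,q5} splits into {q1,q2,q3,q5} and {q0}.
On input L, block {q1,q2,q3,q5} splits into {q1,q3} and {q2,q5}.
Refine {q1,q3} on symbol L: members go to different blocks, giving {q1} and {q3}.
No further refinement is possible. Final partition (6 blocks): {q1} | {q4,q7} | {q6,q8} | {q0} | {q2,q5} | {q3}.
q2 and q5 lie in the same block of the stable partition, so they are equivalent — no string distinguishes them.

No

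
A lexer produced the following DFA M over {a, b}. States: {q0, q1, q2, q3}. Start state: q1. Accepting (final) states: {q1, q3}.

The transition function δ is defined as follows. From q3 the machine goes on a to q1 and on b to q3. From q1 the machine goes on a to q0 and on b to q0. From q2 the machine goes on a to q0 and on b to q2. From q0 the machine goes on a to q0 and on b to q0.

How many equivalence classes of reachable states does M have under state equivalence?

2

First remove the unreachable states {q2,q3}; 2 states remain.
Start with accepting vs non-accepting: {q1} | {q0}.
Stable partition: {q1} | {q0} — 2 equivalence classes.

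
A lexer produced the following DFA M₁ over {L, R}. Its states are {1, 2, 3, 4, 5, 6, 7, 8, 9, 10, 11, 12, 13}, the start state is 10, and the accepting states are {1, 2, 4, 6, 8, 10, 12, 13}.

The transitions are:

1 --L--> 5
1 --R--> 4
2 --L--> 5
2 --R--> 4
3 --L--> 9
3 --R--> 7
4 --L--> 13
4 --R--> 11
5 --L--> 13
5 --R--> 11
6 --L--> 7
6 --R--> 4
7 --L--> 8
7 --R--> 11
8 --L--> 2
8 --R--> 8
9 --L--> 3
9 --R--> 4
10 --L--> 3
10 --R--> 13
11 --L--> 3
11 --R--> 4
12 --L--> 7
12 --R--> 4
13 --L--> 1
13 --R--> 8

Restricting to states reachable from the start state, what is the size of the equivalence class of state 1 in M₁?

Reachable states from the start: {1,2,3,4,5,7,8,9,10,11,13}. Unreachable: {6,12} — drop them.
P0 = {1,2,4,8,10,13} | {3,5,7,9,11}.
Split {1,2,4,8,10,13} by δ(·,L) → {1,2,10} and {4,8,13}.
On input L, block {3,5,7,9,11} splits into {3,9,11} and {5,7}.
On input L, block {1,2,10} splits into {1,2} and {10}.
Refine {3,9,11} on symbol R: members go to different blocks, giving {9,11} and {3}.
On input L, block {4,8,13} splits into {8,13} and {4}.
The partition is now stable with 7 blocks: {1,2} | {9,11} | {8,13} | {5,7} | {10} | {3} | {4}.
State 1 belongs to the block {1,2}, which has 2 states.

2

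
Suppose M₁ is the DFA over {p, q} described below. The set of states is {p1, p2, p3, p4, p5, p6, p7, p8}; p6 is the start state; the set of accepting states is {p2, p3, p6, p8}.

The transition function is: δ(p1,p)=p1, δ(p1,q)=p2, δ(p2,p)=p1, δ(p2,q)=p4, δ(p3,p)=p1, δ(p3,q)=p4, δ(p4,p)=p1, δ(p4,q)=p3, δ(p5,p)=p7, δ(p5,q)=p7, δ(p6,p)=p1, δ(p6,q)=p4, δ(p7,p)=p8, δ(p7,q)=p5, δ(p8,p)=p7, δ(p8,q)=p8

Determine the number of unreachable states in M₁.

3

Starting at p6 and following transitions, the reachable set is {p1, p2, p3, p4, p6}. That leaves p5, p7, p8 unreachable — 3 in total.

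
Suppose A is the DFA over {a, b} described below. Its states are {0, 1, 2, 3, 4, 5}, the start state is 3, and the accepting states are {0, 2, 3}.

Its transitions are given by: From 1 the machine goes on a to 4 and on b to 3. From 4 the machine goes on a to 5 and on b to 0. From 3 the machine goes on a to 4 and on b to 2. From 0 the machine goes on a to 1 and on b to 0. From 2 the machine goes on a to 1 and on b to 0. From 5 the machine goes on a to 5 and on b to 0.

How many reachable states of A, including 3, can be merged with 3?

3

Start with accepting vs non-accepting: {0,2,3} | {1,4,5}.
Stable partition: {0,2,3} | {1,4,5} — 2 equivalence classes.
The equivalence class containing 3 is {0,2,3}, of size 3.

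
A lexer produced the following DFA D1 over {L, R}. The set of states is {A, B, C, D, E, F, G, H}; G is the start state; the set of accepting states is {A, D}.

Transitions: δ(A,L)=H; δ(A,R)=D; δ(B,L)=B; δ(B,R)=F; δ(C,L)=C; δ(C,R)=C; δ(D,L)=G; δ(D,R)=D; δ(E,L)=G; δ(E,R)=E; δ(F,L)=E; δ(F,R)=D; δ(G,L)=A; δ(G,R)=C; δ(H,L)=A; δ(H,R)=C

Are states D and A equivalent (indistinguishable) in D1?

First remove the unreachable states {B,E,F}; 5 states remain.
Start with accepting vs non-accepting: {A,D} | {C,G,H}.
Split {C,G,H} by δ(·,L) → {G,H} and {C}.
No further refinement is possible. Final partition (3 blocks): {A,D} | {G,H} | {C}.
D and A lie in the same block of the stable partition, so they are equivalent — no string distinguishes them.

Yes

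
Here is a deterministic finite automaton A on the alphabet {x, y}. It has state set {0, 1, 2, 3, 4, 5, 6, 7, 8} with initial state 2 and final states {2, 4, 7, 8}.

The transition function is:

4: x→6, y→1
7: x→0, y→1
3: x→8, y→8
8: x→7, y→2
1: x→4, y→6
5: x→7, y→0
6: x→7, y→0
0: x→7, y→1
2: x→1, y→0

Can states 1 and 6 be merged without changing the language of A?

Yes

First remove the unreachable states {3,5,8}; 6 states remain.
P0 = {2,4,7} | {0,1,6}.
Stable partition: {2,4,7} | {0,1,6} — 2 equivalence classes.
1 and 6 lie in the same block of the stable partition, so they are equivalent — no string distinguishes them.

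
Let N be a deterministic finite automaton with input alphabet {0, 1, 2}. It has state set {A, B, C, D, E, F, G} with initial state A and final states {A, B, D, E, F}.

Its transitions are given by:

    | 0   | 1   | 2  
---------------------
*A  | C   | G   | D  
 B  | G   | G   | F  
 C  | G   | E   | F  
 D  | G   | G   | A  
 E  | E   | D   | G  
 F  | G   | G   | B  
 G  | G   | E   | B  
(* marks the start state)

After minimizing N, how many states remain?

Initial partition by acceptance: {A,B,D,E,F} | {C,G}.
On input 0, block {A,B,D,E,F} splits into {A,B,D,F} and {E}.
No further refinement is possible. Final partition (3 blocks): {A,B,D,F} | {C,G} | {E}.

3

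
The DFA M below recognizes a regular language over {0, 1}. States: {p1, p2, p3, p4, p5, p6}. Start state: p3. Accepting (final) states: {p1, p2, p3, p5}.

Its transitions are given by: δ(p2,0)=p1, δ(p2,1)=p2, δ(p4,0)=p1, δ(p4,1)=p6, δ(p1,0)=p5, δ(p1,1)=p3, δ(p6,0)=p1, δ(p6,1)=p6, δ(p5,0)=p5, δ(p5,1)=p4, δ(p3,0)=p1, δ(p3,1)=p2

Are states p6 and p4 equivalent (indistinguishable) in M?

Yes

Every state is reachable, so we keep all 6.
Initial partition by acceptance: {p1,p2,p3,p5} | {p4,p6}.
Split {p1,p2,p3,p5} by δ(·,1) → {p1,p2,p3} and {p5}.
Refine {p1,p2,p3} on symbol 0: members go to different blocks, giving {p2,p3} and {p1}.
Stable partition: {p2,p3} | {p4,p6} | {p5} | {p1} — 4 equivalence classes.
p6 and p4 lie in the same block of the stable partition, so they are equivalent — no string distinguishes them.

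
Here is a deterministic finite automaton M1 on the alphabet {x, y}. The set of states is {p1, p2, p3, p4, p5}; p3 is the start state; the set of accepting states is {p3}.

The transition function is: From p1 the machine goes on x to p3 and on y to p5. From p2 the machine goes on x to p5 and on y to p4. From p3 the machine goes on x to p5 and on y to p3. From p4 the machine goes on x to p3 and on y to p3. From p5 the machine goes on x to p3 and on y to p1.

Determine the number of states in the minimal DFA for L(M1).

2

Reachable states from the start: {p1,p3,p5}. Unreachable: {p2,p4} — drop them.
Initial partition by acceptance: {p3} | {p1,p5}.
The partition is now stable with 2 blocks: {p3} | {p1,p5}.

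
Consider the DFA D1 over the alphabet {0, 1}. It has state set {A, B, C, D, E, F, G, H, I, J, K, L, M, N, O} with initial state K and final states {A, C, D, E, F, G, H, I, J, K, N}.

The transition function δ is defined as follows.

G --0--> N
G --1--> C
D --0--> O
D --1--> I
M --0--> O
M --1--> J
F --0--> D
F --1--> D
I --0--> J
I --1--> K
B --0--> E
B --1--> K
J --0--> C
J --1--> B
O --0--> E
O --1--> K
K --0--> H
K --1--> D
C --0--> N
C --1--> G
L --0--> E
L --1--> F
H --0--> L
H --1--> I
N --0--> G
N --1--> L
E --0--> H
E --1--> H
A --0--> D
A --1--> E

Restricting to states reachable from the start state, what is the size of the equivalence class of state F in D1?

Reachable states from the start: {B,C,D,E,F,G,H,I,J,K,L,N,O}. Unreachable: {A,M} — drop them.
Initial partition by acceptance: {C,D,E,F,G,H,I,J,K,N} | {B,L,O}.
On input 0, block {C,D,E,F,G,H,I,J,K,N} splits into {C,E,F,G,I,J,K,N} and {D,H}.
On input 0, block {C,E,F,G,I,J,K,N} splits into {C,G,I,J,N} and {E,F,K}.
Refine {C,G,I,J,N} on symbol 1: members go to different blocks, giving {C,G} and {J,N} and {I}.
Stable partition: {C,G} | {B,L,O} | {D,H} | {E,F,K} | {J,N} | {I} — 6 equivalence classes.
State F belongs to the block {E,F,K}, which has 3 states.

3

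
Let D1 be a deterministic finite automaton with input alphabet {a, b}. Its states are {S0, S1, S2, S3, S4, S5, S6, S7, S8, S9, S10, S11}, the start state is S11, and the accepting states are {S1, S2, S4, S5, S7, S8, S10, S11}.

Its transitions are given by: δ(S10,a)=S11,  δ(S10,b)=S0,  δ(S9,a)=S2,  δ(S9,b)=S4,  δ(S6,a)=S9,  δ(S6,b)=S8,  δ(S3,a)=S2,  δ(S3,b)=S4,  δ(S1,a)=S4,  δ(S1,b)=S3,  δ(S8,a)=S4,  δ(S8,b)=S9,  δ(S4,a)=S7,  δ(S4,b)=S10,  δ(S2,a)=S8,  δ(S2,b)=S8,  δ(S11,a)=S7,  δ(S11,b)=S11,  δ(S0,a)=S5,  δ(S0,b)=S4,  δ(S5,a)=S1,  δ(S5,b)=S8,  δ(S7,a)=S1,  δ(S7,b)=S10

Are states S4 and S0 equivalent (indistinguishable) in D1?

Reachable states from the start: {S0,S1,S2,S3,S4,S5,S7,S8,S9,S10,S11}. Unreachable: {S6} — drop them.
Initial partition by acceptance: {S1,S2,S4,S5,S7,S8,S10,S11} | {S0,S3,S9}.
Split {S1,S2,S4,S5,S7,S8,S10,S11} by δ(·,b) → {S2,S4,S5,S7,S11} and {S1,S8,S10}.
Refine {S2,S4,S5,S7,S11} on symbol a: members go to different blocks, giving {S2,S5,S7} and {S4,S11}.
Refine {S4,S11} on symbol b: members go to different blocks, giving {S4} and {S11}.
On input a, block {S1,S8,S10} splits into {S1,S8} and {S10}.
Split {S2,S5,S7} by δ(·,b) → {S2,S5} and {S7}.
The partition is now stable with 7 blocks: {S2,S5} | {S0,S3,S9} | {S1,S8} | {S4} | {S11} | {S10} | {S7}.
S4 and S0 end up in different blocks, so they are distinguishable. For instance, the string 'ε' is accepted from only S4.

No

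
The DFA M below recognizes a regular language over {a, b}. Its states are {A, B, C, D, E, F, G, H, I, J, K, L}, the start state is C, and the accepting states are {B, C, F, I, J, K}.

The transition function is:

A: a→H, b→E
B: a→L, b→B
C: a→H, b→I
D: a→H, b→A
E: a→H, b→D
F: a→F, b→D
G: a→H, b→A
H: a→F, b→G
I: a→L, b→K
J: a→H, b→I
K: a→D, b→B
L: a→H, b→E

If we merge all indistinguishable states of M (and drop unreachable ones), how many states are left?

5

First remove the unreachable states {J}; 11 states remain.
P0 = {B,C,F,I,K} | {A,D,E,G,H,L}.
On input a, block {B,C,F,I,K} splits into {B,C,I,K} and {F}.
Split {A,D,E,G,H,L} by δ(·,a) → {A,D,E,G,L} and {H}.
On input a, block {B,C,I,K} splits into {B,I,K} and {C}.
Stable partition: {B,I,K} | {A,D,E,G,L} | {F} | {H} | {C} — 5 equivalence classes.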